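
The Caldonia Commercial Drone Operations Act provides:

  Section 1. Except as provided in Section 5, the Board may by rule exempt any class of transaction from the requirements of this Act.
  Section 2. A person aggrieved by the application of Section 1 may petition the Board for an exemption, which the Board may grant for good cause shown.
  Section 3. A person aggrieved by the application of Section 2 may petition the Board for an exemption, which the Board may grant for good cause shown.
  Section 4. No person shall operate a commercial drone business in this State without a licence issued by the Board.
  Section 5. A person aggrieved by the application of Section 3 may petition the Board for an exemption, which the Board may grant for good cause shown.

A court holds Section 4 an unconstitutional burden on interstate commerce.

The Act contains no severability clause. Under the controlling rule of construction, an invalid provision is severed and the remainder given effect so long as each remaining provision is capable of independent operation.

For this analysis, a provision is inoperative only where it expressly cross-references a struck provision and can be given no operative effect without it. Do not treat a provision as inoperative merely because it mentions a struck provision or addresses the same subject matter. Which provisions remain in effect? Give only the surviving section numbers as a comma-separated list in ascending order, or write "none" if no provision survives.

Section 4 is struck. Nothing else in the Act is defined by reference to Section 4. With no severability clause, the stated default rule severs what cannot stand and enforces each remaining provision that can operate on its own. That leaves Section 1, Section 2, Section 3, and Section 5 in effect.

1, 2, 3, 5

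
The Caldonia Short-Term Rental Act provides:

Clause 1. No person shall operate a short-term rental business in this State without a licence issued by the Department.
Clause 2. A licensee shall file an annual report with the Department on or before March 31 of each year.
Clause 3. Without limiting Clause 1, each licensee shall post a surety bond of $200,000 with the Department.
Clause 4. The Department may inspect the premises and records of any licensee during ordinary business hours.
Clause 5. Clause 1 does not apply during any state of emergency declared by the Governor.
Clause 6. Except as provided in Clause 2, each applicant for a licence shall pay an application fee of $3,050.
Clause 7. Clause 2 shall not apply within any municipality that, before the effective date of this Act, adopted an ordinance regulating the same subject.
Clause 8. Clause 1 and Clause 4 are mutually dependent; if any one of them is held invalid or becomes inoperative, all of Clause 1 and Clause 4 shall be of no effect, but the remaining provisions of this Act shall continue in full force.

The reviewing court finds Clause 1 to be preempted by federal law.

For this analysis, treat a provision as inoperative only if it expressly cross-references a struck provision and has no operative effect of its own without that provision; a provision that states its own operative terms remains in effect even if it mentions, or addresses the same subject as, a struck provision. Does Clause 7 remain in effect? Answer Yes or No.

Yes

Clause 1 is struck. Clause 5 has no operative effect of its own apart from Clause 1 and is therefore inoperative. Although Clause 3 refers to Clause 1, its operative terms do not depend on Clause 1, so it remains in effect. Clause 8 declares Clause 1 and Clause 4 mutually dependent; since one of them has fallen, all of them are of no effect. That brings down Clause 4 as well. The remainder continues in force under Clause 8. That leaves Clause 2, Clause 3, Clause 6, Clause 7, and Clause 8 in effect. Clause 7 is among the surviving provisions, so the answer is yes.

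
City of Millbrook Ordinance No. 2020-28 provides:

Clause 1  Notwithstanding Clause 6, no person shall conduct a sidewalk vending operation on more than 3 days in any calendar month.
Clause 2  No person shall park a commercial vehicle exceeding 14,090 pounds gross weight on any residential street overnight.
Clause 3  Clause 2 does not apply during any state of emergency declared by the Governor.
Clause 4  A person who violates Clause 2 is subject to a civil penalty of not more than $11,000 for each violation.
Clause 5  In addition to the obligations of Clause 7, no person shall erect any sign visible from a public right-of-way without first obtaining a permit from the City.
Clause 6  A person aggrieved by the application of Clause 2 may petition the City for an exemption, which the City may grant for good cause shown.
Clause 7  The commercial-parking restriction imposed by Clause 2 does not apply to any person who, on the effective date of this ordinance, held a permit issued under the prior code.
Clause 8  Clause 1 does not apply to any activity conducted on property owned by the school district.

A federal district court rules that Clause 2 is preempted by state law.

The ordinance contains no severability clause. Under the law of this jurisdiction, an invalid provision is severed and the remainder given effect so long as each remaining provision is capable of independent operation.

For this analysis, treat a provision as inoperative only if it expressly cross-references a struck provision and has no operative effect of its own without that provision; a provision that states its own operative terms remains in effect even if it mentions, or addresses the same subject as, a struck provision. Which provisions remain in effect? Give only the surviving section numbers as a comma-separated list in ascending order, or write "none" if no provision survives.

Clause 2 is struck. The only function of Clause 3 is the emergency suspension of Clause 2, so it cannot stand once Clause 2 is removed. Clause 4 operates only by reference to Clause 2, so it falls with Clause 2. Clause 6 has no operative effect of its own apart from Clause 2 and is therefore inoperative. Clause 7 has no operative effect of its own apart from Clause 2 and is therefore inoperative. Although Clause 5 refers to Clause 7, its operative terms do not depend on Clause 7, so it remains in effect. Clause 1 mentions Clause 6 but its own obligation stands independently of Clause 6, so Clause 1 is not affected. Under the stated default rule, only provisions that cannot operate independently fall away; the rest are enforced. Clause 1, Clause 5, and Clause 8 remain in effect.

1, 5, 8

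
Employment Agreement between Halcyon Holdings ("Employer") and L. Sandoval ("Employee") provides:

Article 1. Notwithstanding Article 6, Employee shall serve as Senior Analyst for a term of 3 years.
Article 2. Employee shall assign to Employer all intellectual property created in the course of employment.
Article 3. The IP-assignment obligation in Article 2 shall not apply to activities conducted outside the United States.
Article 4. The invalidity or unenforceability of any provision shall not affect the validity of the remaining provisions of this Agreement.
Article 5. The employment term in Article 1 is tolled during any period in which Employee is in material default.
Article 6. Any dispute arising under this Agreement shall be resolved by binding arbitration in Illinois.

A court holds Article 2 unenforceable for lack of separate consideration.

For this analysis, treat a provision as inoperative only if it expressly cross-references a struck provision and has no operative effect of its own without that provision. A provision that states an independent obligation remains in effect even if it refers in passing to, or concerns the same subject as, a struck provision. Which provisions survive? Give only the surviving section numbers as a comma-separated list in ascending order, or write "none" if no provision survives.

Article 2 is struck. Article 3 operates only by reference to Article 2, so it falls with Article 2. Article 4 is a severability clause and preserves every provision that can still be given independent effect. That leaves Article 1, Article 4, Article 5, and Article 6 in effect.

1, 4, 5, 6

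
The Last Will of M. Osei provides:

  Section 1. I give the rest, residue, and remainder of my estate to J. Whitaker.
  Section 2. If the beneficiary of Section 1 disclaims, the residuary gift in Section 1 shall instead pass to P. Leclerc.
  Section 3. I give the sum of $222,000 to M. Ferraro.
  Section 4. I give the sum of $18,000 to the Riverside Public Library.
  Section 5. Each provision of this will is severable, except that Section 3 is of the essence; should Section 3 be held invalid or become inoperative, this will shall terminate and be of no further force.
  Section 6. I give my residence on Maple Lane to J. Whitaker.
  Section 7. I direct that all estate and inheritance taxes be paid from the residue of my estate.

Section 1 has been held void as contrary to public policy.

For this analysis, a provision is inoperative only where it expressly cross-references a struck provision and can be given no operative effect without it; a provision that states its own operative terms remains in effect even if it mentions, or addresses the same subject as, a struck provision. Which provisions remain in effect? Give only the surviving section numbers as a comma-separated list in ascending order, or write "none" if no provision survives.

Section 1 is struck. Section 2 has no operative effect of its own apart from Section 1 and is therefore inoperative. Section 5 makes Section 3 an essential term, but Section 3 is unaffected, so the severability proviso in Section 5 preserves the remaining provisions. That leaves Section 3, Section 4, Section 5, Section 6, and Section 7 in effect.

3, 4, 5, 6, 7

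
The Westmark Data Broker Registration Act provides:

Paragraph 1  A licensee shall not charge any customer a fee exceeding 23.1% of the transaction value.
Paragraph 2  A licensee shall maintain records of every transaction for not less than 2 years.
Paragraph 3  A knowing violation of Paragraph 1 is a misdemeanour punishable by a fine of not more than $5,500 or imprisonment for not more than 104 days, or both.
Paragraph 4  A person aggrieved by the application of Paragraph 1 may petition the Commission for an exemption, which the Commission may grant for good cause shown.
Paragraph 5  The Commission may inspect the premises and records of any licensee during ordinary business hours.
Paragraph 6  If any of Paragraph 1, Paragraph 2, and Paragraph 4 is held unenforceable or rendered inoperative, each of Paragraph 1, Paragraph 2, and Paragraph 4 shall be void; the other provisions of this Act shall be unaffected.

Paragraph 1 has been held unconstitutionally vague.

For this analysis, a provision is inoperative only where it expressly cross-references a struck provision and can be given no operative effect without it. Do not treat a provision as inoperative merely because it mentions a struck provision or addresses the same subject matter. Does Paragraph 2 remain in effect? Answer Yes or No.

Paragraph 1 is struck. Paragraph 3 has no operative effect of its own apart from Paragraph 1 and is therefore inoperative. Paragraph 4 operates only by reference to Paragraph 1, so it falls with Paragraph 1. Paragraph 6 declares Paragraph 1, Paragraph 2, and Paragraph 4 mutually dependent; since one of them has fallen, all of them are of no effect. That brings down Paragraph 2 as well. The remainder continues in force under Paragraph 6. Paragraph 5 and Paragraph 6 remain in effect. Paragraph 2 is among the inoperative provisions, so the answer is no.

No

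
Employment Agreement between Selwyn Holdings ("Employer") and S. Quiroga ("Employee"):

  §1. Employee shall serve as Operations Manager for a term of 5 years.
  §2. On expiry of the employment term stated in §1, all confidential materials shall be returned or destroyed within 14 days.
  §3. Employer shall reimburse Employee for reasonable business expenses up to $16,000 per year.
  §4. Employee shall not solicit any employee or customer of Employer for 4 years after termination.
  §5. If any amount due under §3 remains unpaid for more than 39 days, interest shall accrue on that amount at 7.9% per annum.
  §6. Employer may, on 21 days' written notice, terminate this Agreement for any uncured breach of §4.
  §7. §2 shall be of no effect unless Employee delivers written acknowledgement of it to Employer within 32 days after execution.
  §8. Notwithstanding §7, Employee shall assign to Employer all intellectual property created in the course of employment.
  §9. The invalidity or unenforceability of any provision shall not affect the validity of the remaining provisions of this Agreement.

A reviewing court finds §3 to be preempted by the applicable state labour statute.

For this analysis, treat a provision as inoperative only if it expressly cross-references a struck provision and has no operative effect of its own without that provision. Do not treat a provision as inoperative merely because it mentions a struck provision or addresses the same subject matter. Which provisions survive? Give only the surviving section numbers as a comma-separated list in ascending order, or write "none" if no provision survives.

1, 2, 4, 6, 7, 8, 9

§3 is struck. §5 operates only by reference to §3, so it falls with §3. Under the severability clause in §9, the remaining provisions continue in force. §1, §2, §4, §6, §7, §8, and §9 remain in effect.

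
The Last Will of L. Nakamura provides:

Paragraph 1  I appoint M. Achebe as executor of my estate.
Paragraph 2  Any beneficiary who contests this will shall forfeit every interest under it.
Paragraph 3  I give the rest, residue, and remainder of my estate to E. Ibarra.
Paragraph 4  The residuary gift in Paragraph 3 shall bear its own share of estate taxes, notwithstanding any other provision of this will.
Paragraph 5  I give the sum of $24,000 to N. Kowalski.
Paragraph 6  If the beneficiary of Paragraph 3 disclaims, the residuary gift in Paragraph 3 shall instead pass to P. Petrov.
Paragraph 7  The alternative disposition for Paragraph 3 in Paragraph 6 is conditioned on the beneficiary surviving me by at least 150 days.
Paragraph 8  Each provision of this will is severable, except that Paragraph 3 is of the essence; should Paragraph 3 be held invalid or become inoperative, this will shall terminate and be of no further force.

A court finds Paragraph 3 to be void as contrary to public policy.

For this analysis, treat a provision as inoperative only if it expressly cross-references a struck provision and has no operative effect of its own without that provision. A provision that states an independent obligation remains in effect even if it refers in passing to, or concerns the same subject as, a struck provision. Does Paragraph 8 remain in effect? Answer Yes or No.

No

Paragraph 3 is struck. Paragraph 4 merely fixes the tax charge on Paragraph 3; with Paragraph 3 gone it has nothing to operate on and falls away. Paragraph 6 has no operative effect of its own apart from Paragraph 3 and is therefore inoperative. The only function of Paragraph 7 is the survivorship condition on Paragraph 6, so it cannot stand once Paragraph 6 is removed. Paragraph 8 makes Paragraph 3 an essential term, and Paragraph 3 is the provision held invalid; under Paragraph 8, the entire will is therefore void. No provision of the will survives. Paragraph 8 is among the inoperative provisions, so the answer is no.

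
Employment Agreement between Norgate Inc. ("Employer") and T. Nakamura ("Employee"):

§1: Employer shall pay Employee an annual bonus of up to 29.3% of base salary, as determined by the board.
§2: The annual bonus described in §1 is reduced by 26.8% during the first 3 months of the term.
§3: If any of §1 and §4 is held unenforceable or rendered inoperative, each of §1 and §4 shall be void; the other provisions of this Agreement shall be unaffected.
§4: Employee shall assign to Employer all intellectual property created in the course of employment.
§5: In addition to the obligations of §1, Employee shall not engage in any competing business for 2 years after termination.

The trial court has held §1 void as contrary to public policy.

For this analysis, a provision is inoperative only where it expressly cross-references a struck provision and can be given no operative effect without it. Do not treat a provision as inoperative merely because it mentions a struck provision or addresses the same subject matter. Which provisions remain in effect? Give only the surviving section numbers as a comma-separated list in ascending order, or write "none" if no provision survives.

§1 is struck. §2 operates only by reference to §1, so it falls with §1. Although §5 refers to §1, its operative terms do not depend on §1, so it remains in effect. §3 declares §1 and §4 mutually dependent; since one of them has fallen, all of them are of no effect. That brings down §4 as well. The remainder continues in force under §3. That leaves §3 and §5 in effect.

3, 5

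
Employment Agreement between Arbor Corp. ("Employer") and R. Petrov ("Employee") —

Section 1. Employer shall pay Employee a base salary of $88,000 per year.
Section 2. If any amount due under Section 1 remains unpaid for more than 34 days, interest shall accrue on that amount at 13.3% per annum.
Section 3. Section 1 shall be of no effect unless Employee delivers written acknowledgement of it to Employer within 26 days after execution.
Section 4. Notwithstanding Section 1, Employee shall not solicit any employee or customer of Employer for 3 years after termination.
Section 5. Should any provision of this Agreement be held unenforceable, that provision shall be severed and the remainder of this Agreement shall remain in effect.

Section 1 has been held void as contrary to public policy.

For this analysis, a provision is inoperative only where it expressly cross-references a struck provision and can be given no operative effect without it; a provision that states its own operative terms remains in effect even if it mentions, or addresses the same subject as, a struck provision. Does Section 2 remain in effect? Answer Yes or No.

No

Section 1 is struck. The whole of Section 2 is the default interest on the base salary, defined by reference to Section 1, so Section 2 cannot stand once Section 1 is removed. Section 3 has no operative effect of its own apart from Section 1 and is therefore inoperative. Section 4 mentions Section 1 but its own obligation stands independently of Section 1, so Section 4 is not affected. Under the severability clause in Section 5, the remaining provisions continue in force. That leaves Section 4 and Section 5 in effect. Section 2 is among the inoperative provisions, so the answer is no.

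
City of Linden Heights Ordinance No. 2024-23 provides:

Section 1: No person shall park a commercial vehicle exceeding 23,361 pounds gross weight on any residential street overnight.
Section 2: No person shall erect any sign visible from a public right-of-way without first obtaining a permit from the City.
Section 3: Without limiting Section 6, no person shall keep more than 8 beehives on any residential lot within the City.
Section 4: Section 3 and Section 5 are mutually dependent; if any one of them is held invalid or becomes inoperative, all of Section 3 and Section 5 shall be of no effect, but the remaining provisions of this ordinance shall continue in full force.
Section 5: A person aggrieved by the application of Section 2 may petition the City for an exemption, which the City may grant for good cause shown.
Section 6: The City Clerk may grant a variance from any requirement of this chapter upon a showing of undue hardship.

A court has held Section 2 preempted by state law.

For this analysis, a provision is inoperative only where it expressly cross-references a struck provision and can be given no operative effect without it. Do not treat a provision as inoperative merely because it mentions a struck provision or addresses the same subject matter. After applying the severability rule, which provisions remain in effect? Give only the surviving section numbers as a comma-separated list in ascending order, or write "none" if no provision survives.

1, 4, 6

Section 2 is struck. Section 5 merely fixes the exemption procedure for Section 2; with Section 2 gone it has nothing to operate on and falls away. Section 4 declares Section 3 and Section 5 mutually dependent; since one of them has fallen, all of them are of no effect. That brings down Section 3 as well. The remainder continues in force under Section 4. The provisions still in force are Section 1, Section 4, and Section 6.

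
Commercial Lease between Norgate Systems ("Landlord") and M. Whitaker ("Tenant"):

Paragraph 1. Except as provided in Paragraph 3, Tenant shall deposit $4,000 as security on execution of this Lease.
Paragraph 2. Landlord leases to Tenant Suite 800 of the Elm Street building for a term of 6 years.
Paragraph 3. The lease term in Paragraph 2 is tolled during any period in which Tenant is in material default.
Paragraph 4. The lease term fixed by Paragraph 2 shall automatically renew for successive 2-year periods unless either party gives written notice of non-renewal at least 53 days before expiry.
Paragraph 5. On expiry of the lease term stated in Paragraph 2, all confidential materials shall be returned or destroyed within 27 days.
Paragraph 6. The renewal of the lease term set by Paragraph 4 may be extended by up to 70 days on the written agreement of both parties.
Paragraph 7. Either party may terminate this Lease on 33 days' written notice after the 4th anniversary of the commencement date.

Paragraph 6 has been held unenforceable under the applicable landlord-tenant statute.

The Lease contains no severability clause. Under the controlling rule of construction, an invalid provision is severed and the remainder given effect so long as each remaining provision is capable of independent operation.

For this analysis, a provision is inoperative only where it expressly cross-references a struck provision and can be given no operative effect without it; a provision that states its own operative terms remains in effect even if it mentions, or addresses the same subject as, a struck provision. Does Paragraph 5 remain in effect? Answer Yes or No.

Paragraph 6 is struck. No other provision's operative terms depend on Paragraph 6. With no severability clause, the stated default rule severs what cannot stand and enforces each remaining provision that can operate on its own. The provisions still in force are Paragraph 1, Paragraph 2, Paragraph 3, Paragraph 4, Paragraph 5, and Paragraph 7. Paragraph 5 is among the surviving provisions, so the answer is yes.

Yes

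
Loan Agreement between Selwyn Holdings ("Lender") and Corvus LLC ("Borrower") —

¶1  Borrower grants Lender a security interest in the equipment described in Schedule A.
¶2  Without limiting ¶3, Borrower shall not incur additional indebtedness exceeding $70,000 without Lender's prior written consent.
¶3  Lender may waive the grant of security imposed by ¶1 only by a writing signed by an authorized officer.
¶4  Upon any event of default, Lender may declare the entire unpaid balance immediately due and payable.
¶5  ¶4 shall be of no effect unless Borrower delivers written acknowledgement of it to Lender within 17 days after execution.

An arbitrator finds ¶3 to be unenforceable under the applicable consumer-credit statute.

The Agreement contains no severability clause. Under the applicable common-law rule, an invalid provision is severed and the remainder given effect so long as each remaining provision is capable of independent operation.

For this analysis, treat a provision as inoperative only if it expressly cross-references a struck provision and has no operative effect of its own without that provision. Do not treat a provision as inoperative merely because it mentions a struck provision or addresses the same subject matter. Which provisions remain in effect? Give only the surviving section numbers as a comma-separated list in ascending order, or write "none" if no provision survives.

1, 2, 4, 5

¶3 is struck. Although ¶2 refers to ¶3, its operative terms do not depend on ¶3, so it remains in effect. No other provision's operative terms depend on ¶3. With no severability clause, the stated default rule severs what cannot stand and enforces each remaining provision that can operate on its own. That leaves ¶1, ¶2, ¶4, and ¶5 in effect.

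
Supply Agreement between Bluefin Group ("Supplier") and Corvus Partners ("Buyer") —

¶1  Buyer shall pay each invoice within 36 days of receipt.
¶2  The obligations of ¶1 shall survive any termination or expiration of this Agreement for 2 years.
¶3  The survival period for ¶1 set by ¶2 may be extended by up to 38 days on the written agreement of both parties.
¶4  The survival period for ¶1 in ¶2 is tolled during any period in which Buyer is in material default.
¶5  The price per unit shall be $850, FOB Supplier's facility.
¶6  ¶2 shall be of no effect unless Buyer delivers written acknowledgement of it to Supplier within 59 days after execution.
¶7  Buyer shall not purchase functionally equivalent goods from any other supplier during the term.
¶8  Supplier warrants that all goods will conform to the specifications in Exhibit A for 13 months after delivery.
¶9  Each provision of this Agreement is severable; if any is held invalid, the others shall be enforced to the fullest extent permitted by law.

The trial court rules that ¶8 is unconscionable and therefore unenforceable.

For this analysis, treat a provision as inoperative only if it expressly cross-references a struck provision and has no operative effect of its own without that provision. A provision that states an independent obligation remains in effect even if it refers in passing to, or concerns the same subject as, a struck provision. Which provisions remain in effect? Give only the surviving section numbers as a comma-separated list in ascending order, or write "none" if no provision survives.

¶8 is struck. Nothing else in the Agreement is defined by reference to ¶8. ¶9 is a severability clause and preserves every provision that can still be given independent effect. That leaves ¶1, ¶2, ¶3, ¶4, ¶5, ¶6, ¶7, and ¶9 in effect.

1, 2, 3, 4, 5, 6, 7, 9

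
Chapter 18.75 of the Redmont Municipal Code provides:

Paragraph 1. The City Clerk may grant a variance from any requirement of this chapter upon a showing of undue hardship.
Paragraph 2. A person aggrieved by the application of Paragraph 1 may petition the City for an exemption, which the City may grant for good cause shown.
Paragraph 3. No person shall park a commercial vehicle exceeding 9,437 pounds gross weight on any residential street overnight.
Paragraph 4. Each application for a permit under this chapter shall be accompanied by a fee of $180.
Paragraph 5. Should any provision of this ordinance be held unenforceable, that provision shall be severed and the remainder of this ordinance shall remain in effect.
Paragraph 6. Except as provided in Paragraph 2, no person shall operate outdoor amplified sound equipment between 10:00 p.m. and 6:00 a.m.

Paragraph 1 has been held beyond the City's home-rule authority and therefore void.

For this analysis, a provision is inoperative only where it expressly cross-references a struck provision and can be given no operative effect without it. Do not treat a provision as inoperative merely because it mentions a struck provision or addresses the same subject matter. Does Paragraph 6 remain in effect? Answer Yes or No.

Yes

Paragraph 1 is struck. Paragraph 2 operates only by reference to Paragraph 1, so it falls with Paragraph 1. Paragraph 6 mentions Paragraph 2 but its own obligation stands independently of Paragraph 2, so Paragraph 6 is not affected. Paragraph 5 is a severability clause and preserves every provision that can still be given independent effect. The provisions still in force are Paragraph 3, Paragraph 4, Paragraph 5, and Paragraph 6. Paragraph 6 is among the surviving provisions, so the answer is yes.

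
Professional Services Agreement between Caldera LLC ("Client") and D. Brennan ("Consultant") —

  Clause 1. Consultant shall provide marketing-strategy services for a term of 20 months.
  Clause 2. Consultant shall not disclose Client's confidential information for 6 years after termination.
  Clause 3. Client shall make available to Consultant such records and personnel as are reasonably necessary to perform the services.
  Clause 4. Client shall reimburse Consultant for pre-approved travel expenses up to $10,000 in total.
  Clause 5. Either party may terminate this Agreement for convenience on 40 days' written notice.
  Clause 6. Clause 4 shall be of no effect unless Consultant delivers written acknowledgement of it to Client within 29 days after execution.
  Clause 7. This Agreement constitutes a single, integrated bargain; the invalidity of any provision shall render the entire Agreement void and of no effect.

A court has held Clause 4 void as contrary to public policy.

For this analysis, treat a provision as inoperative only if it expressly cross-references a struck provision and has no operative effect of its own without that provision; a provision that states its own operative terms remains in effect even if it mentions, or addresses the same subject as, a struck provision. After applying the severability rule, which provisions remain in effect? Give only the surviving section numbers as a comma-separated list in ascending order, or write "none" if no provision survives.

Clause 4 is struck. The only function of Clause 6 is the acknowledgement condition for Clause 4, so it cannot stand once Clause 4 is removed. Clause 7 provides that the Agreement is not severable, so the invalidity of any one provision voids the entire Agreement. No provision of the Agreement survives.

none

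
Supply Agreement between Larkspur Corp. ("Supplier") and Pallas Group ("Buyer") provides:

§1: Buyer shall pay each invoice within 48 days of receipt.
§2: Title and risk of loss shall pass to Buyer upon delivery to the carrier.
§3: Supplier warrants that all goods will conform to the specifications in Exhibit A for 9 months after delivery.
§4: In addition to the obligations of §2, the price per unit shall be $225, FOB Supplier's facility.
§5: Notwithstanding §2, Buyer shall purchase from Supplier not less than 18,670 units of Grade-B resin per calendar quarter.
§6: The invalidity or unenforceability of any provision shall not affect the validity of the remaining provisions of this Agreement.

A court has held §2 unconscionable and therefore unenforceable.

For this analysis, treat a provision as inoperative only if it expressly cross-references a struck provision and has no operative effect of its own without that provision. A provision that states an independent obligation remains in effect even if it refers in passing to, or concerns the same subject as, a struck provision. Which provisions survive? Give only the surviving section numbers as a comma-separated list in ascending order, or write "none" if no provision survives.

§2 is struck. Although §4 refers to §2, its operative terms do not depend on §2, so it remains in effect. §5 mentions §2 but its own obligation stands independently of §2, so §5 is not affected. Nothing else in the Agreement is defined by reference to §2. §6 is a severability clause and preserves every provision that can still be given independent effect. That leaves §1, §3, §4, §5, and §6 in effect.

1, 3, 4, 5, 6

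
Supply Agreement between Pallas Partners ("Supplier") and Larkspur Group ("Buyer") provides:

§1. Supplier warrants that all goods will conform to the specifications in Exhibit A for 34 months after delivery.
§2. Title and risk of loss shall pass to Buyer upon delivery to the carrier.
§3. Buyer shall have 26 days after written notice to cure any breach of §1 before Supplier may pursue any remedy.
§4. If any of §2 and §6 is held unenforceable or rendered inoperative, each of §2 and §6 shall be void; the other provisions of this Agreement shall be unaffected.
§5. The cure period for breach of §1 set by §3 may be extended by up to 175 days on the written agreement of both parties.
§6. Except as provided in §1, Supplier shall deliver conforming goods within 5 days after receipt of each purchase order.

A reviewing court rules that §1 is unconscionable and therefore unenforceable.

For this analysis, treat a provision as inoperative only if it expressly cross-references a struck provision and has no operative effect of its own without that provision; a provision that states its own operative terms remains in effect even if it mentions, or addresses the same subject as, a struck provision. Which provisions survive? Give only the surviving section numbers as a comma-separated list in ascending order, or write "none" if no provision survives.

2, 4, 6

§1 is struck. §3 operates only by reference to §1, so it falls with §1. The whole of §5 is the extension of the cure period for breach of §1, defined by reference to §3, so §5 cannot stand once §3 is removed. §6 mentions §1 but its own obligation stands independently of §1, so §6 is not affected. §4 ties §2 and §6 together, but none of those is affected here; the remaining provisions continue in force under §4. That leaves §2, §4, and §6 in effect.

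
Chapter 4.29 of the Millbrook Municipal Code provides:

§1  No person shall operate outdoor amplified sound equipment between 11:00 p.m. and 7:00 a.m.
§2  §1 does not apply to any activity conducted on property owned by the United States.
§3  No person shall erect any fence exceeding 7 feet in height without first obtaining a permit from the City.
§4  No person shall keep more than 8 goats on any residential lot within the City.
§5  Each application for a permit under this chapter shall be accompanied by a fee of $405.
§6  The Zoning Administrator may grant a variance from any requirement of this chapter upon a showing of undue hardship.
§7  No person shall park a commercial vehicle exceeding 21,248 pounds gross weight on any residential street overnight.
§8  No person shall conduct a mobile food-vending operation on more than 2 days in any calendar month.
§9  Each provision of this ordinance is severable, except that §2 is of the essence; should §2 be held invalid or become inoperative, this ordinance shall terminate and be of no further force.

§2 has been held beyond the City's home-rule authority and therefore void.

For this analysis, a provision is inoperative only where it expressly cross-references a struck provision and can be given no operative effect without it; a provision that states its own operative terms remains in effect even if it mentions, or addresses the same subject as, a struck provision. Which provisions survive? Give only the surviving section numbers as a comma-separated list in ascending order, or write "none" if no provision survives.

§2 is struck. No other provision's operative terms depend on §2. §9 makes §2 an essential term, and §2 is the provision held invalid; under §9, the entire ordinance is therefore void. No provision of the ordinance survives.

none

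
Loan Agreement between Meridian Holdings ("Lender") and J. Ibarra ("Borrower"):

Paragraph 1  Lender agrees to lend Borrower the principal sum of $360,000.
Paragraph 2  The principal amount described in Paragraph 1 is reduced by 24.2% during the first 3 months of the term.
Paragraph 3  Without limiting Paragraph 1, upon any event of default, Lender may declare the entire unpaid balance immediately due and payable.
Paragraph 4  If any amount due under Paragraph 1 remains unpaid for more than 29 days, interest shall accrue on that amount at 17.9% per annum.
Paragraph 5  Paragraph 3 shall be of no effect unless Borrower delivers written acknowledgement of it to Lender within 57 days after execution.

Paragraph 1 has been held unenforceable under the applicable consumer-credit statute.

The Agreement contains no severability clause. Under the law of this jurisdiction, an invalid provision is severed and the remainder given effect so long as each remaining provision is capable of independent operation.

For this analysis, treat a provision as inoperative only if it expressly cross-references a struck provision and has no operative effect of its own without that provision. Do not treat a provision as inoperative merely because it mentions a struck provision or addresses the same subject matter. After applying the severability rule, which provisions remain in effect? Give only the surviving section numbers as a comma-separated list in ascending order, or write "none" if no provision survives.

3, 5

Paragraph 1 is struck. Paragraph 2 has no operative effect of its own apart from Paragraph 1 and is therefore inoperative. Paragraph 4 does nothing except set the default interest on the principal amount by reference to Paragraph 1; with Paragraph 1 gone it has no independent effect and is inoperative. Although Paragraph 3 refers to Paragraph 1, its operative terms do not depend on Paragraph 1, so it remains in effect. Under the stated default rule, only provisions that cannot operate independently fall away; the rest are enforced. That leaves Paragraph 3 and Paragraph 5 in effect.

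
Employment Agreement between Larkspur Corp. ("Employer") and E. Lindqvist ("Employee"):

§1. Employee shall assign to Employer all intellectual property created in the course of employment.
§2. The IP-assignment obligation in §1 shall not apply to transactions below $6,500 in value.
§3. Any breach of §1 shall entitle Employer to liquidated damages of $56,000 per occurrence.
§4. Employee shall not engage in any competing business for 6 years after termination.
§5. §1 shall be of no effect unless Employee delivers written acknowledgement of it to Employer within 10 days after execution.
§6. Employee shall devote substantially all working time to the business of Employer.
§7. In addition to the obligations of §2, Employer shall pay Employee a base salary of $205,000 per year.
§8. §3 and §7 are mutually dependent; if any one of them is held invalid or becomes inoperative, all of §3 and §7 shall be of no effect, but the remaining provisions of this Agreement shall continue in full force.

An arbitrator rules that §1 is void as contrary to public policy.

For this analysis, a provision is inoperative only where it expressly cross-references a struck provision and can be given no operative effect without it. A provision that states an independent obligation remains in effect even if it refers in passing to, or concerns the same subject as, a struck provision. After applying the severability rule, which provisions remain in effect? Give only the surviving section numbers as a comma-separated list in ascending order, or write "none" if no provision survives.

4, 6, 8

§1 is struck. §2 does nothing except set the carve-out from the IP-assignment obligation by reference to §1; with §1 gone it has no independent effect and is inoperative. The whole of §3 is the liquidated-damages amount, defined by reference to §1, so §3 cannot stand once §1 is removed. §5 operates only by reference to §1, so it falls with §1. §8 declares §3 and §7 mutually dependent; since one of them has fallen, all of them are of no effect. That brings down §7 as well. The remainder continues in force under §8. That leaves §4, §6, and §8 in effect.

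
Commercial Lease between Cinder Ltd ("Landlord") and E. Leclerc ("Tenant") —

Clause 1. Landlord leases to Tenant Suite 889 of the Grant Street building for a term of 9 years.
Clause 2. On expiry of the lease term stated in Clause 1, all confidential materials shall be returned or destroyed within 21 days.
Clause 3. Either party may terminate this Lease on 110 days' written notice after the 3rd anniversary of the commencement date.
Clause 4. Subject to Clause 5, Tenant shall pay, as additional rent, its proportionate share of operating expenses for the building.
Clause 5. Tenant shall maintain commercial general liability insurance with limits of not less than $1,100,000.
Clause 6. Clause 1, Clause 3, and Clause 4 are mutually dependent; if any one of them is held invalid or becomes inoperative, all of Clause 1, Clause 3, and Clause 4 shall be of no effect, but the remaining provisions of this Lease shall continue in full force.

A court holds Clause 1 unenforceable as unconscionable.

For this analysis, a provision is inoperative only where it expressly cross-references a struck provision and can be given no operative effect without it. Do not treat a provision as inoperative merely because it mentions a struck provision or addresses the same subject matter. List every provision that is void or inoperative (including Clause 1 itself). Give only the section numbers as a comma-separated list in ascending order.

Clause 1 is struck. Clause 2 operates only by reference to Clause 1, so it falls with Clause 1. Clause 6 declares Clause 1, Clause 3, and Clause 4 mutually dependent; since one of them has fallen, all of them are of no effect. That brings down Clause 3 and Clause 4 as well. The remainder continues in force under Clause 6. Clause 5 and Clause 6 remain in effect.

1, 2, 3, 4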